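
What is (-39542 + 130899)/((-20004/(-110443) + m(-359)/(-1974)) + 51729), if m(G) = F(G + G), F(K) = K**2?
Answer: 9958574516037/5610387305071 ≈ 1.7750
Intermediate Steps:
m(G) = 4*G**2 (m(G) = (G + G)**2 = (2*G)**2 = 4*G**2)
(-39542 + 130899)/((-20004/(-110443) + m(-359)/(-1974)) + 51729) = (-39542 + 130899)/((-20004/(-110443) + (4*(-359)**2)/(-1974)) + 51729) = 91357/((-20004*(-1/110443) + (4*128881)*(-1/1974)) + 51729) = 91357/((20004/110443 + 515524*(-1/1974)) + 51729) = 91357/((20004/110443 - 257762/987) + 51729) = 91357/(-28448264618/109007241 + 51729) = 91357/(5610387305071/109007241) = 91357*(109007241/5610387305071) = 9958574516037/5610387305071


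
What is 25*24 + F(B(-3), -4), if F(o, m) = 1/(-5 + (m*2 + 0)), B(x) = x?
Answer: 7799/13 ≈ 599.92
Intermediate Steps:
F(o, m) = 1/(-5 + 2*m) (F(o, m) = 1/(-5 + (2*m + 0)) = 1/(-5 + 2*m))
25*24 + F(B(-3), -4) = 25*24 + 1/(-5 + 2*(-4)) = 600 + 1/(-5 - 8) = 600 + 1/(-13) = 600 - 1/13 = 7799/13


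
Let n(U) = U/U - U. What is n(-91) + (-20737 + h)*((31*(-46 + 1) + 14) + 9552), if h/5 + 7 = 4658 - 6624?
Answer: -250048850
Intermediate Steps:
h = -9865 (h = -35 + 5*(4658 - 6624) = -35 + 5*(-1966) = -35 - 9830 = -9865)
n(U) = 1 - U
n(-91) + (-20737 + h)*((31*(-46 + 1) + 14) + 9552) = (1 - 1*(-91)) + (-20737 - 9865)*((31*(-46 + 1) + 14) + 9552) = (1 + 91) - 30602*((31*(-45) + 14) + 9552) = 92 - 30602*((-1395 + 14) + 9552) = 92 - 30602*(-1381 + 9552) = 92 - 30602*8171 = 92 - 250048942 = -250048850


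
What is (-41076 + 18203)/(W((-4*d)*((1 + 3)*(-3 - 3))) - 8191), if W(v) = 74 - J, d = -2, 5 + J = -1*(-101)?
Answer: 22873/8213 ≈ 2.7850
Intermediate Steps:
J = 96 (J = -5 - 1*(-101) = -5 + 101 = 96)
W(v) = -22 (W(v) = 74 - 1*96 = 74 - 96 = -22)
(-41076 + 18203)/(W((-4*d)*((1 + 3)*(-3 - 3))) - 8191) = (-41076 + 18203)/(-22 - 8191) = -22873/(-8213) = -22873*(-1/8213) = 22873/8213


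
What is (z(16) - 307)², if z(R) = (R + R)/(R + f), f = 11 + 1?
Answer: 4583881/49 ≈ 93549.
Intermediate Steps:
f = 12
z(R) = 2*R/(12 + R) (z(R) = (R + R)/(R + 12) = (2*R)/(12 + R) = 2*R/(12 + R))
(z(16) - 307)² = (2*16/(12 + 16) - 307)² = (2*16/28 - 307)² = (2*16*(1/28) - 307)² = (8/7 - 307)² = (-2141/7)² = 4583881/49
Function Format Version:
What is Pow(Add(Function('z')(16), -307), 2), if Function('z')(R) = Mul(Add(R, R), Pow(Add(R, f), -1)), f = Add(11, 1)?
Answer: Rational(4583881, 49) ≈ 93549.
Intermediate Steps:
f = 12
Function('z')(R) = Mul(2, R, Pow(Add(12, R), -1)) (Function('z')(R) = Mul(Add(R, R), Pow(Add(R, 12), -1)) = Mul(Mul(2, R), Pow(Add(12, R), -1)) = Mul(2, R, Pow(Add(12, R), -1)))
Pow(Add(Function('z')(16), -307), 2) = Pow(Add(Mul(2, 16, Pow(Add(12, 16), -1)), -307), 2) = Pow(Add(Mul(2, 16, Pow(28, -1)), -307), 2) = Pow(Add(Mul(2, 16, Rational(1, 28)), -307), 2) = Pow(Add(Rational(8, 7), -307), 2) = Pow(Rational(-2141, 7), 2) = Rational(4583881, 49)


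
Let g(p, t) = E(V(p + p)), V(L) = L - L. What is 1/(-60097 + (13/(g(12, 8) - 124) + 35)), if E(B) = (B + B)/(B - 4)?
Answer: -124/7447701 ≈ -1.6649e-5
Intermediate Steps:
V(L) = 0
E(B) = 2*B/(-4 + B) (E(B) = (2*B)/(-4 + B) = 2*B/(-4 + B))
g(p, t) = 0 (g(p, t) = 2*0/(-4 + 0) = 2*0/(-4) = 2*0*(-1/4) = 0)
1/(-60097 + (13/(g(12, 8) - 124) + 35)) = 1/(-60097 + (13/(0 - 124) + 35)) = 1/(-60097 + (13/(-124) + 35)) = 1/(-60097 + (13*(-1/124) + 35)) = 1/(-60097 + (-13/124 + 35)) = 1/(-60097 + 4327/124) = 1/(-7447701/124) = -124/7447701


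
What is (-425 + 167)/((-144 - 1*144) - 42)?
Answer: 43/55 ≈ 0.78182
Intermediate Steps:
(-425 + 167)/((-144 - 1*144) - 42) = -258/((-144 - 144) - 42) = -258/(-288 - 42) = -258/(-330) = -258*(-1/330) = 43/55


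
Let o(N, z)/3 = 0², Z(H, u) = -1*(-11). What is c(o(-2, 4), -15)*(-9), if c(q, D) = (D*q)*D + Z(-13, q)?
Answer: -99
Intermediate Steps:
Z(H, u) = 11
o(N, z) = 0 (o(N, z) = 3*0² = 3*0 = 0)
c(q, D) = 11 + q*D² (c(q, D) = (D*q)*D + 11 = q*D² + 11 = 11 + q*D²)
c(o(-2, 4), -15)*(-9) = (11 + 0*(-15)²)*(-9) = (11 + 0*225)*(-9) = (11 + 0)*(-9) = 11*(-9) = -99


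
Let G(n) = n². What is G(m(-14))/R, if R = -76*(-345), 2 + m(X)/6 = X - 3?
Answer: 57/115 ≈ 0.49565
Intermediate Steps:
m(X) = -30 + 6*X (m(X) = -12 + 6*(X - 3) = -12 + 6*(-3 + X) = -12 + (-18 + 6*X) = -30 + 6*X)
R = 26220
G(m(-14))/R = (-30 + 6*(-14))²/26220 = (-30 - 84)²*(1/26220) = (-114)²*(1/26220) = 12996*(1/26220) = 57/115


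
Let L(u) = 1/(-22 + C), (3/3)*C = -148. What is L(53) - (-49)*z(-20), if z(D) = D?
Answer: -166601/170 ≈ -980.01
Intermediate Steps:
C = -148
L(u) = -1/170 (L(u) = 1/(-22 - 148) = 1/(-170) = -1/170)
L(53) - (-49)*z(-20) = -1/170 - (-49)*(-20) = -1/170 - 1*980 = -1/170 - 980 = -166601/170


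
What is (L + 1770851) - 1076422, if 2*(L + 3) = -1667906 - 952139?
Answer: -1231193/2 ≈ -6.1560e+5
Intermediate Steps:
L = -2620051/2 (L = -3 + (-1667906 - 952139)/2 = -3 + (½)*(-2620045) = -3 - 2620045/2 = -2620051/2 ≈ -1.3100e+6)
(L + 1770851) - 1076422 = (-2620051/2 + 1770851) - 1076422 = 921651/2 - 1076422 = -1231193/2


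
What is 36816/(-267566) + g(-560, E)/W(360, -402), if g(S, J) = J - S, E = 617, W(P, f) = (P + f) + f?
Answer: -12741211/4569204 ≈ -2.7885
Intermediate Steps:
W(P, f) = P + 2*f
36816/(-267566) + g(-560, E)/W(360, -402) = 36816/(-267566) + (617 - 1*(-560))/(360 + 2*(-402)) = 36816*(-1/267566) + (617 + 560)/(360 - 804) = -1416/10291 + 1177/(-444) = -1416/10291 + 1177*(-1/444) = -1416/10291 - 1177/444 = -12741211/4569204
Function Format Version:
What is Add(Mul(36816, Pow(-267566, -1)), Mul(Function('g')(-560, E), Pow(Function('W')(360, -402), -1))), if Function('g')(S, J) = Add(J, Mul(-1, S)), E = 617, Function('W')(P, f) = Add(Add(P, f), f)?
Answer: Rational(-12741211, 4569204) ≈ -2.7885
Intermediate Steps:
Function('W')(P, f) = Add(P, Mul(2, f))
Add(Mul(36816, Pow(-267566, -1)), Mul(Function('g')(-560, E), Pow(Function('W')(360, -402), -1))) = Add(Mul(36816, Pow(-267566, -1)), Mul(Add(617, Mul(-1, -560)), Pow(Add(360, Mul(2, -402)), -1))) = Add(Mul(36816, Rational(-1, 267566)), Mul(Add(617, 560), Pow(Add(360, -804), -1))) = Add(Rational(-1416, 10291), Mul(1177, Pow(-444, -1))) = Add(Rational(-1416, 10291), Mul(1177, Rational(-1, 444))) = Add(Rational(-1416, 10291), Rational(-1177, 444)) = Rational(-12741211, 4569204)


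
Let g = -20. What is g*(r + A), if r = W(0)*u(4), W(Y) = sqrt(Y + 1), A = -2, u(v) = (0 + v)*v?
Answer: -280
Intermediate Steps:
u(v) = v**2 (u(v) = v*v = v**2)
W(Y) = sqrt(1 + Y)
r = 16 (r = sqrt(1 + 0)*4**2 = sqrt(1)*16 = 1*16 = 16)
g*(r + A) = -20*(16 - 2) = -20*14 = -280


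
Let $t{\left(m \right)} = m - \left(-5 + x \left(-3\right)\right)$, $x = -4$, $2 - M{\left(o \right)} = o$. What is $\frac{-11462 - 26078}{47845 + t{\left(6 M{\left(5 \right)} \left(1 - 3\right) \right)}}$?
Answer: $- \frac{18770}{23937} \approx -0.78414$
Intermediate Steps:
$M{\left(o \right)} = 2 - o$
$t{\left(m \right)} = -7 + m$ ($t{\left(m \right)} = m - \left(-5 - -12\right) = m - \left(-5 + 12\right) = m - 7 = -7 + m$)
$\frac{-11462 - 26078}{47845 + t{\left(6 M{\left(5 \right)} \left(1 - 3\right) \right)}} = \frac{-11462 - 26078}{47845 - \left(7 - 6 \left(2 - 5\right) \left(1 - 3\right)\right)} = - \frac{37540}{47845 - \left(7 - 6 \left(2 - 5\right) \left(-2\right)\right)} = - \frac{37540}{47845 - \left(7 - 6 \left(-3\right) \left(-2\right)\right)} = - \frac{37540}{47845 - -29} = - \frac{37540}{47845 + \left(-7 + 36\right)} = - \frac{37540}{47845 + 29} = - \frac{37540}{47874} = \left(-37540\right) \frac{1}{47874} = - \frac{18770}{23937}$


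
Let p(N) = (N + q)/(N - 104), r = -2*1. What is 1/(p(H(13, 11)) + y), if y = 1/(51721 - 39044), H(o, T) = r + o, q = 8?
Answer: -1178961/240770 ≈ -4.8966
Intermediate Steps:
r = -2
H(o, T) = -2 + o
y = 1/12677 ≈ 7.8883e-5
p(N) = (8 + N)/(-104 + N) (p(N) = (N + 8)/(N - 104) = (8 + N)/(-104 + N))
1/(p(H(13, 11)) + y) = 1/((8 + (-2 + 13))/(-104 + (-2 + 13)) + 1/12677) = 1/((8 + 11)/(-104 + 11) + 1/12677) = 1/(19/(-93) + 1/12677) = 1/(-1/93*19 + 1/12677) = 1/(-19/93 + 1/12677) = 1/(-240770/1178961) = -1178961/240770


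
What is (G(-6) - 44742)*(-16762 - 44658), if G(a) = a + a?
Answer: 2748790680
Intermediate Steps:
G(a) = 2*a
(G(-6) - 44742)*(-16762 - 44658) = (2*(-6) - 44742)*(-16762 - 44658) = (-12 - 44742)*(-61420) = -44754*(-61420) = 2748790680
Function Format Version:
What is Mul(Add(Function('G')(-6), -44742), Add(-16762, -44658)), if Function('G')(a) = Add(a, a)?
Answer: 2748790680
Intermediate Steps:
Function('G')(a) = Mul(2, a)
Mul(Add(Function('G')(-6), -44742), Add(-16762, -44658)) = Mul(Add(Mul(2, -6), -44742), Add(-16762, -44658)) = Mul(Add(-12, -44742), -61420) = Mul(-44754, -61420) = 2748790680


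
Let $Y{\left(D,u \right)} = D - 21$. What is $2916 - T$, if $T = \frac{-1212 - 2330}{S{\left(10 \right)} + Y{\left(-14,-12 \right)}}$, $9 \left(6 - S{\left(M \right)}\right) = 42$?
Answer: $\frac{283890}{101} \approx 2810.8$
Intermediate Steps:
$Y{\left(D,u \right)} = -21 + D$ ($Y{\left(D,u \right)} = D - 21 = -21 + D$)
$S{\left(M \right)} = \frac{4}{3}$ ($S{\left(M \right)} = 6 - \frac{14}{3} = \frac{4}{3}$)
$T = \frac{10626}{101}$ ($T = \frac{-1212 - 2330}{\frac{4}{3} - 35} = - \frac{3542}{\frac{4}{3} - 35} = - \frac{3542}{- \frac{101}{3}} = \left(-3542\right) \left(- \frac{3}{101}\right) = \frac{10626}{101} \approx 105.21$)
$2916 - T = 2916 - \frac{10626}{101} = \frac{283890}{101}$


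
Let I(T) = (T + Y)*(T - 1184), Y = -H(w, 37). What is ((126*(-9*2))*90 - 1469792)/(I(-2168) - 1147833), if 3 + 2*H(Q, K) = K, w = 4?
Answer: -1673912/6176287 ≈ -0.27102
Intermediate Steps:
H(Q, K) = -3/2 + K/2
Y = -17 (Y = -(-3/2 + (½)*37) = -(-3/2 + 37/2) = -1*17 = -17)
I(T) = (-1184 + T)*(-17 + T) (I(T) = (T - 17)*(T - 1184) = (-17 + T)*(-1184 + T) = (-1184 + T)*(-17 + T))
((126*(-9*2))*90 - 1469792)/(I(-2168) - 1147833) = ((126*(-9*2))*90 - 1469792)/((20128 + (-2168)² - 1201*(-2168)) - 1147833) = ((126*(-18))*90 - 1469792)/((20128 + 4700224 + 2603768) - 1147833) = (-2268*90 - 1469792)/(7324120 - 1147833) = (-204120 - 1469792)/6176287 = -1673912*1/6176287 = -1673912/6176287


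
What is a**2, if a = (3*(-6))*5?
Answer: 8100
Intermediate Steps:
a = -90 (a = -18*5 = -90)
a**2 = (-90)**2 = 8100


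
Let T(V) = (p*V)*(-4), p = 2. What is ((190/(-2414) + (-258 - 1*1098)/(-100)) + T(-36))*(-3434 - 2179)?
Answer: -51062572374/30175 ≈ -1.6922e+6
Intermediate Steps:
T(V) = -8*V (T(V) = (2*V)*(-4) = -8*V)
((190/(-2414) + (-258 - 1*1098)/(-100)) + T(-36))*(-3434 - 2179) = ((190/(-2414) + (-258 - 1*1098)/(-100)) - 8*(-36))*(-3434 - 2179) = ((190*(-1/2414) + (-258 - 1098)*(-1/100)) + 288)*(-5613) = ((-95/1207 - 1356*(-1/100)) + 288)*(-5613) = ((-95/1207 + 339/25) + 288)*(-5613) = (406798/30175 + 288)*(-5613) = (9097198/30175)*(-5613) = -51062572374/30175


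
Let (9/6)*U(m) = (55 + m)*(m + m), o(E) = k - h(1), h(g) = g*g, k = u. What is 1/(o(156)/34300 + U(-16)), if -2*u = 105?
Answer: -68600/57075307 ≈ -0.0012019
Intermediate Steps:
u = -105/2 (u = -½*105 = -105/2 ≈ -52.500)
k = -105/2 ≈ -52.500
h(g) = g²
o(E) = -107/2 (o(E) = -105/2 - 1*1² = -105/2 - 1*1 = -105/2 - 1 = -107/2)
U(m) = 4*m*(55 + m)/3 (U(m) = 2*((55 + m)*(m + m))/3 = 2*((55 + m)*(2*m))/3 = 2*(2*m*(55 + m))/3 = 4*m*(55 + m)/3)
1/(o(156)/34300 + U(-16)) = 1/(-107/2/34300 + (4/3)*(-16)*(55 - 16)) = 1/(-107/2*1/34300 + (4/3)*(-16)*39) = 1/(-107/68600 - 832) = 1/(-57075307/68600) = -68600/57075307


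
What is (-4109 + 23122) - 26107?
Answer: -7094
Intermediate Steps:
(-4109 + 23122) - 26107 = 19013 - 26107 = -7094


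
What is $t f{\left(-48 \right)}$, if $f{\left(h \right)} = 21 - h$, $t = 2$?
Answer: $138$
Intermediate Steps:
$t f{\left(-48 \right)} = 2 \left(21 - -48\right) = 2 \left(21 + 48\right) = 2 \cdot 69 = 138$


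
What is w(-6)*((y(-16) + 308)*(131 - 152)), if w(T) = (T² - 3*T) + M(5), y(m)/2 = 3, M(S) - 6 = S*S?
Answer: -560490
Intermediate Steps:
M(S) = 6 + S² (M(S) = 6 + S*S = 6 + S²)
y(m) = 6 (y(m) = 2*3 = 6)
w(T) = 31 + T² - 3*T (w(T) = (T² - 3*T) + (6 + 5²) = (T² - 3*T) + (6 + 25) = (T² - 3*T) + 31 = 31 + T² - 3*T)
w(-6)*((y(-16) + 308)*(131 - 152)) = (31 + (-6)² - 3*(-6))*((6 + 308)*(131 - 152)) = (31 + 36 + 18)*(314*(-21)) = 85*(-6594) = -560490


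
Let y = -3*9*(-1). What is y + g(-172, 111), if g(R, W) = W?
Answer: 138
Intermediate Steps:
y = 27 (y = -27*(-1) = 27)
y + g(-172, 111) = 27 + 111 = 138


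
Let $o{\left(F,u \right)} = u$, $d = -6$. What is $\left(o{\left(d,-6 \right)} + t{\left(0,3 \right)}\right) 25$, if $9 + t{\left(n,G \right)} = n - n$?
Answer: $-375$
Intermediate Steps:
$t{\left(n,G \right)} = -9$ ($t{\left(n,G \right)} = -9 + \left(n - n\right) = -9 + 0 = -9$)
$\left(o{\left(d,-6 \right)} + t{\left(0,3 \right)}\right) 25 = \left(-6 - 9\right) 25 = \left(-15\right) 25 = -375$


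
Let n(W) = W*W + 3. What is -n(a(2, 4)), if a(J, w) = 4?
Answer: -19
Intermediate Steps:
n(W) = 3 + W² (n(W) = W² + 3 = 3 + W²)
-n(a(2, 4)) = -(3 + 4²) = -(3 + 16) = -1*19 = -19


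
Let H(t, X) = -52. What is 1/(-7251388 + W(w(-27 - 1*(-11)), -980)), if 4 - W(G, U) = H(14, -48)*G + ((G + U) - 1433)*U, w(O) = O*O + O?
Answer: -1/9368444 ≈ -1.0674e-7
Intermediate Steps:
w(O) = O + O² (w(O) = O² + O = O + O²)
W(G, U) = 4 + 52*G - U*(-1433 + G + U) (W(G, U) = 4 - (-52*G + ((G + U) - 1433)*U) = 4 - (-52*G + (-1433 + G + U)*U) = 4 - (-52*G + U*(-1433 + G + U)) = 4 + (52*G - U*(-1433 + G + U)) = 4 + 52*G - U*(-1433 + G + U))
1/(-7251388 + W(w(-27 - 1*(-11)), -980)) = 1/(-7251388 + (4 - 1*(-980)² + 52*((-27 - 1*(-11))*(1 + (-27 - 1*(-11)))) + 1433*(-980) - 1*(-27 - 1*(-11))*(1 + (-27 - 1*(-11)))*(-980))) = 1/(-7251388 + (4 - 1*960400 + 52*((-27 + 11)*(1 + (-27 + 11))) - 1404340 - 1*(-27 + 11)*(1 + (-27 + 11))*(-980))) = 1/(-7251388 + (4 - 960400 + 52*(-16*(1 - 16)) - 1404340 - 1*(-16*(1 - 16))*(-980))) = 1/(-7251388 + (4 - 960400 + 52*(-16*(-15)) - 1404340 - 1*(-16*(-15))*(-980))) = 1/(-7251388 + (4 - 960400 + 52*240 - 1404340 - 1*240*(-980))) = 1/(-7251388 + (4 - 960400 + 12480 - 1404340 + 235200)) = 1/(-7251388 - 2117056) = 1/(-9368444) = -1/9368444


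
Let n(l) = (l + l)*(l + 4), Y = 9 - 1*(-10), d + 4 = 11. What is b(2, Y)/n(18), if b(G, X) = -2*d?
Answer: -7/396 ≈ -0.017677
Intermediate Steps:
d = 7 (d = -4 + 11 = 7)
Y = 19 (Y = 9 + 10 = 19)
b(G, X) = -14 (b(G, X) = -2*7 = -14)
n(l) = 2*l*(4 + l) (n(l) = (2*l)*(4 + l) = 2*l*(4 + l))
b(2, Y)/n(18) = -14*1/(36*(4 + 18)) = -14/(2*18*22) = -14/792 = -14*1/792 = -7/396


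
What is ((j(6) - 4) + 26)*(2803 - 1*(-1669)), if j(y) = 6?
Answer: 125216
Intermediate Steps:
((j(6) - 4) + 26)*(2803 - 1*(-1669)) = ((6 - 4) + 26)*(2803 - 1*(-1669)) = (2 + 26)*(2803 + 1669) = 28*4472 = 125216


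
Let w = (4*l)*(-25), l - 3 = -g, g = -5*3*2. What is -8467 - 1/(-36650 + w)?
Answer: -338256649/39950 ≈ -8467.0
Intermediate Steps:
g = -30 (g = -15*2 = -30)
l = 33 (l = 3 - 1*(-30) = 3 + 30 = 33)
w = -3300 (w = (4*33)*(-25) = 132*(-25) = -3300)
-8467 - 1/(-36650 + w) = -8467 - 1/(-36650 - 3300) = -8467 - 1/(-39950) = -8467 - 1*(-1/39950) = -8467 + 1/39950 = -338256649/39950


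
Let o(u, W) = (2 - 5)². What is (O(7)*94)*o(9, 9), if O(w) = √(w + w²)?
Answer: 1692*√14 ≈ 6330.9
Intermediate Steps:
o(u, W) = 9 (o(u, W) = (-3)² = 9)
(O(7)*94)*o(9, 9) = (√(7*(1 + 7))*94)*9 = (√(7*8)*94)*9 = (√56*94)*9 = ((2*√14)*94)*9 = (188*√14)*9 = 1692*√14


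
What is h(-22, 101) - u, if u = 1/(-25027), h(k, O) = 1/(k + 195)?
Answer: 25200/4329671 ≈ 0.0058203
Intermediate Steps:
h(k, O) = 1/(195 + k)
u = -1/25027 ≈ -3.9957e-5
h(-22, 101) - u = 1/(195 - 22) - 1*(-1/25027) = 1/173 + 1/25027 = 25200/4329671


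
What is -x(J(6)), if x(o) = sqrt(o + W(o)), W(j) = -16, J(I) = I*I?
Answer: -2*sqrt(5) ≈ -4.4721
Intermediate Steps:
J(I) = I**2
x(o) = sqrt(-16 + o) (x(o) = sqrt(o - 16) = sqrt(-16 + o))
-x(J(6)) = -sqrt(-16 + 6**2) = -sqrt(-16 + 36) = -sqrt(20) = -2*sqrt(5)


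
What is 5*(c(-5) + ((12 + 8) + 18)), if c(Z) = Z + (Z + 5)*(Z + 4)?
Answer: 165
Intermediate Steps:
c(Z) = Z + (4 + Z)*(5 + Z) (c(Z) = Z + (5 + Z)*(4 + Z) = Z + (4 + Z)*(5 + Z))
5*(c(-5) + ((12 + 8) + 18)) = 5*((20 + (-5)² + 10*(-5)) + ((12 + 8) + 18)) = 5*((20 + 25 - 50) + (20 + 18)) = 5*(-5 + 38) = 5*33 = 165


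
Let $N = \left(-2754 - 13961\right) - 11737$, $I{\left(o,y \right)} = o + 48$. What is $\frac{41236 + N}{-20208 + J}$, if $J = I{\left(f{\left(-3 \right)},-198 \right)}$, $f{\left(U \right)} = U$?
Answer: $- \frac{272}{429} \approx -0.63403$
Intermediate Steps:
$I{\left(o,y \right)} = 48 + o$
$J = 45$ ($J = 48 - 3 = 45$)
$N = -28452$ ($N = -16715 - 11737 = -28452$)
$\frac{41236 + N}{-20208 + J} = \frac{41236 - 28452}{-20208 + 45} = \frac{12784}{-20163} = 12784 \left(- \frac{1}{20163}\right) = - \frac{272}{429}$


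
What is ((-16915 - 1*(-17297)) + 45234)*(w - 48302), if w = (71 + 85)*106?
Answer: -1449037856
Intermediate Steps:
w = 16536 (w = 156*106 = 16536)
((-16915 - 1*(-17297)) + 45234)*(w - 48302) = ((-16915 - 1*(-17297)) + 45234)*(16536 - 48302) = ((-16915 + 17297) + 45234)*(-31766) = (382 + 45234)*(-31766) = 45616*(-31766) = -1449037856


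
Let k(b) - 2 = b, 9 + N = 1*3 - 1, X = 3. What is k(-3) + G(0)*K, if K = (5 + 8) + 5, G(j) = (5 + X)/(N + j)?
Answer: -151/7 ≈ -21.571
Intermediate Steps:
N = -7 (N = -9 + (1*3 - 1) = -9 + (3 - 1) = -9 + 2 = -7)
k(b) = 2 + b
G(j) = 8/(-7 + j) (G(j) = (5 + 3)/(-7 + j) = 8/(-7 + j))
K = 18 (K = 13 + 5 = 18)
k(-3) + G(0)*K = (2 - 3) + (8/(-7 + 0))*18 = -1 + (8/(-7))*18 = -1 + (8*(-1/7))*18 = -1 - 8/7*18 = -1 - 144/7 = -151/7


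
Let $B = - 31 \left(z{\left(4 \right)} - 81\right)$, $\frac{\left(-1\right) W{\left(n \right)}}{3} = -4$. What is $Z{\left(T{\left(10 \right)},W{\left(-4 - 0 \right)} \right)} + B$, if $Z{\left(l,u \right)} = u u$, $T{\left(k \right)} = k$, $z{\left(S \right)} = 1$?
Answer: $2624$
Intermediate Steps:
$W{\left(n \right)} = 12$ ($W{\left(n \right)} = \left(-3\right) \left(-4\right) = 12$)
$Z{\left(l,u \right)} = u^{2}$
$B = 2480$ ($B = - 31 \left(1 - 81\right) = \left(-31\right) \left(-80\right) = 2480$)
$Z{\left(T{\left(10 \right)},W{\left(-4 - 0 \right)} \right)} + B = 12^{2} + 2480 = 144 + 2480 = 2624$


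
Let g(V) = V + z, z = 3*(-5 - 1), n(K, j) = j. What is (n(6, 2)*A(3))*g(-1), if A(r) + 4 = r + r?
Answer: -76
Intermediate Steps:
z = -18 (z = 3*(-6) = -18)
A(r) = -4 + 2*r (A(r) = -4 + (r + r) = -4 + 2*r)
g(V) = -18 + V (g(V) = V - 18 = -18 + V)
(n(6, 2)*A(3))*g(-1) = (2*(-4 + 2*3))*(-18 - 1) = (2*(-4 + 6))*(-19) = (2*2)*(-19) = 4*(-19) = -76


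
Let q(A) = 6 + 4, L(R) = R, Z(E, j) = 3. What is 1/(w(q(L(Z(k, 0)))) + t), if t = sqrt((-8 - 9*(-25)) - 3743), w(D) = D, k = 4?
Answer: 5/1813 - I*sqrt(3526)/3626 ≈ 0.0027579 - 0.016376*I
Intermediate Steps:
q(A) = 10
t = I*sqrt(3526) (t = sqrt((-8 + 225) - 3743) = sqrt(217 - 3743) = sqrt(-3526) = I*sqrt(3526) ≈ 59.38*I)
1/(w(q(L(Z(k, 0)))) + t) = 1/(10 + I*sqrt(3526))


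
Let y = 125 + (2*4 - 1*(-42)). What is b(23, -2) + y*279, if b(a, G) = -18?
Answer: 48807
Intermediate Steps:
y = 175 (y = 125 + (8 + 42) = 125 + 50 = 175)
b(23, -2) + y*279 = -18 + 175*279 = -18 + 48825 = 48807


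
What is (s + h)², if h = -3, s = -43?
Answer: 2116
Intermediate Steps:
(s + h)² = (-43 - 3)² = (-46)² = 2116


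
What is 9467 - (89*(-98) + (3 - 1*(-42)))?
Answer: 18144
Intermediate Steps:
9467 - (89*(-98) + (3 - 1*(-42))) = 9467 - (-8722 + (3 + 42)) = 9467 - (-8722 + 45) = 9467 - 1*(-8677) = 9467 + 8677 = 18144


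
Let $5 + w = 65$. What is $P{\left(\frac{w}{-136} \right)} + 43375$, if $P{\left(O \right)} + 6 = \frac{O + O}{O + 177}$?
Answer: $\frac{86781359}{2001} \approx 43369.0$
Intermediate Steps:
$w = 60$ ($w = -5 + 65 = 60$)
$P{\left(O \right)} = -6 + \frac{2 O}{177 + O}$ ($P{\left(O \right)} = -6 + \frac{O + O}{O + 177} = -6 + \frac{2 O}{177 + O}$)
$P{\left(\frac{w}{-136} \right)} + 43375 = \frac{2 \left(-531 - 2 \frac{60}{-136}\right)}{177 + \frac{60}{-136}} + 43375 = \frac{2 \left(-531 - 2 \cdot 60 \left(- \frac{1}{136}\right)\right)}{177 + 60 \left(- \frac{1}{136}\right)} + 43375 = \frac{2 \left(-531 - - \frac{15}{17}\right)}{177 - \frac{15}{34}} + 43375 = \frac{2 \left(-531 + \frac{15}{17}\right)}{\frac{6003}{34}} + 43375 = 2 \cdot \frac{34}{6003} \left(- \frac{9012}{17}\right) + 43375 = - \frac{12016}{2001} + 43375 = \frac{86781359}{2001}$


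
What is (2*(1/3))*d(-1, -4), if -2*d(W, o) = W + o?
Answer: 5/3 ≈ 1.6667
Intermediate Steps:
d(W, o) = -W/2 - o/2 (d(W, o) = -(W + o)/2 = -W/2 - o/2)
(2*(1/3))*d(-1, -4) = (2*(1/3))*(-½*(-1) - ½*(-4)) = (2*(1*(⅓)))*(½ + 2) = (2*(⅓))*(5/2) = (⅔)*(5/2) = 5/3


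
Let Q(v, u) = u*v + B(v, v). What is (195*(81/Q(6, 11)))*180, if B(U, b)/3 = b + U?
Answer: 473850/17 ≈ 27874.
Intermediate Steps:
B(U, b) = 3*U + 3*b (B(U, b) = 3*(b + U) = 3*(U + b) = 3*U + 3*b)
Q(v, u) = 6*v + u*v (Q(v, u) = u*v + (3*v + 3*v) = u*v + 6*v = 6*v + u*v)
(195*(81/Q(6, 11)))*180 = (195*(81/((6*(6 + 11)))))*180 = (195*(81/((6*17))))*180 = (195*(81/102))*180 = (195*(81*(1/102)))*180 = (195*(27/34))*180 = (5265/34)*180 = 473850/17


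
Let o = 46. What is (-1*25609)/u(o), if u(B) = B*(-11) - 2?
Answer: 25609/508 ≈ 50.411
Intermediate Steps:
u(B) = -2 - 11*B (u(B) = -11*B - 2 = -2 - 11*B)
(-1*25609)/u(o) = (-1*25609)/(-2 - 11*46) = -25609/(-2 - 506) = -25609/(-508) = -25609*(-1/508) = 25609/508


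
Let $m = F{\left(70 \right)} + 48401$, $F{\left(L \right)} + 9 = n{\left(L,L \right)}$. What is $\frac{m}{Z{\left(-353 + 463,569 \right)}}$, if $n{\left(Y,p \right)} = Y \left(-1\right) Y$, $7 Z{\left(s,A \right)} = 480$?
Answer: $\frac{76111}{120} \approx 634.26$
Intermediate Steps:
$Z{\left(s,A \right)} = \frac{480}{7}$ ($Z{\left(s,A \right)} = \frac{1}{7} \cdot 480 = \frac{480}{7}$)
$n{\left(Y,p \right)} = - Y^{2}$ ($n{\left(Y,p \right)} = - Y Y = - Y^{2}$)
$F{\left(L \right)} = -9 - L^{2}$
$m = 43492$ ($m = \left(-9 - 70^{2}\right) + 48401 = \left(-9 - 4900\right) + 48401 = -4909 + 48401 = 43492$)
$\frac{m}{Z{\left(-353 + 463,569 \right)}} = \frac{43492}{\frac{480}{7}} = 43492 \cdot \frac{7}{480} = \frac{76111}{120}$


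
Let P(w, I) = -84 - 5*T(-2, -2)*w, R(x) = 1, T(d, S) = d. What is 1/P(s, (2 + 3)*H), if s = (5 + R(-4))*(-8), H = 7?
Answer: -1/564 ≈ -0.0017731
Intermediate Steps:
s = -48 (s = (5 + 1)*(-8) = 6*(-8) = -48)
P(w, I) = -84 + 10*w (P(w, I) = -84 - 5*(-2)*w = -84 - (-10)*w = -84 + 10*w)
1/P(s, (2 + 3)*H) = 1/(-84 + 10*(-48)) = 1/(-84 - 480) = 1/(-564) = -1/564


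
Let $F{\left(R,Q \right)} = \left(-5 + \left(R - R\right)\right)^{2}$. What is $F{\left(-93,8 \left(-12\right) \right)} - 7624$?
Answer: $-7599$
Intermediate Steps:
$F{\left(R,Q \right)} = 25$ ($F{\left(R,Q \right)} = \left(-5 + 0\right)^{2} = \left(-5\right)^{2} = 25$)
$F{\left(-93,8 \left(-12\right) \right)} - 7624 = 25 - 7624 = -7599$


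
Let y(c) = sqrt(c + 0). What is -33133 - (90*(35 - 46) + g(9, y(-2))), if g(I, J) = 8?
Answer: -32151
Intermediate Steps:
y(c) = sqrt(c)
-33133 - (90*(35 - 46) + g(9, y(-2))) = -33133 - (90*(35 - 46) + 8) = -33133 - (90*(-11) + 8) = -33133 - (-990 + 8) = -33133 - 1*(-982) = -33133 + 982 = -32151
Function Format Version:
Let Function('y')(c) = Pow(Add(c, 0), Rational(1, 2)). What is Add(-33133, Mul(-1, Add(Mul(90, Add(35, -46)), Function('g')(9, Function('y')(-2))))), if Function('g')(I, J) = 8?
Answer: -32151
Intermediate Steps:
Function('y')(c) = Pow(c, Rational(1, 2))
Add(-33133, Mul(-1, Add(Mul(90, Add(35, -46)), Function('g')(9, Function('y')(-2))))) = Add(-33133, Mul(-1, Add(Mul(90, Add(35, -46)), 8))) = Add(-33133, Mul(-1, Add(Mul(90, -11), 8))) = Add(-33133, Mul(-1, Add(-990, 8))) = Add(-33133, Mul(-1, -982)) = Add(-33133, 982) = -32151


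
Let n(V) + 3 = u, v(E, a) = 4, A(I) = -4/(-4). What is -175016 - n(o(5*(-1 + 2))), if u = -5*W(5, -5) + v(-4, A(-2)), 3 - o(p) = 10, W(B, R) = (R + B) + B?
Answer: -174992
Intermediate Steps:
W(B, R) = R + 2*B (W(B, R) = (B + R) + B = R + 2*B)
A(I) = 1 (A(I) = -4*(-¼) = 1)
o(p) = -7 (o(p) = 3 - 1*10 = 3 - 10 = -7)
u = -21 (u = -5*(-5 + 2*5) + 4 = -5*(-5 + 10) + 4 = -5*5 + 4 = -25 + 4 = -21)
n(V) = -24 (n(V) = -3 - 21 = -24)
-175016 - n(o(5*(-1 + 2))) = -175016 - 1*(-24) = -175016 + 24 = -174992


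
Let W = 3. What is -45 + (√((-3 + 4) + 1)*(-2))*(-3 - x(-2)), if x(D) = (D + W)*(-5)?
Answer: -45 - 4*√2 ≈ -50.657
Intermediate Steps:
x(D) = -15 - 5*D (x(D) = (D + 3)*(-5) = (3 + D)*(-5) = -15 - 5*D)
-45 + (√((-3 + 4) + 1)*(-2))*(-3 - x(-2)) = -45 + (√((-3 + 4) + 1)*(-2))*(-3 - (-15 - 5*(-2))) = -45 + (√(1 + 1)*(-2))*(-3 - (-15 + 10)) = -45 + (√2*(-2))*(-3 - 1*(-5)) = -45 + (-2*√2)*(-3 + 5) = -45 - 2*√2*2 = -45 - 4*√2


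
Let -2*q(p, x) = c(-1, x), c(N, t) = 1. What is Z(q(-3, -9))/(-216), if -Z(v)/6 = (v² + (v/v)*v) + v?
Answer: -1/48 ≈ -0.020833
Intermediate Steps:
q(p, x) = -½ (q(p, x) = -½*1 = -½)
Z(v) = -12*v - 6*v² (Z(v) = -6*((v² + (v/v)*v) + v) = -6*((v² + 1*v) + v) = -6*((v² + v) + v) = -6*((v + v²) + v) = -6*(v² + 2*v) = -12*v - 6*v²)
Z(q(-3, -9))/(-216) = -6*(-½)*(2 - ½)/(-216) = -6*(-½)*3/2*(-1/216) = (9/2)*(-1/216) = -1/48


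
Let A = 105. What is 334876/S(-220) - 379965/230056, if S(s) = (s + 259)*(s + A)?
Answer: -78744376081/1031801160 ≈ -76.317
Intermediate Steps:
S(s) = (105 + s)*(259 + s) (S(s) = (s + 259)*(s + 105) = (259 + s)*(105 + s) = (105 + s)*(259 + s))
334876/S(-220) - 379965/230056 = 334876/(27195 + (-220)² + 364*(-220)) - 379965/230056 = 334876/(27195 + 48400 - 80080) - 379965*1/230056 = 334876/(-4485) - 379965/230056 = 334876*(-1/4485) - 379965/230056 = -334876/4485 - 379965/230056 = -78744376081/1031801160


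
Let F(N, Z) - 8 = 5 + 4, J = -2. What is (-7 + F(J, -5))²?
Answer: 100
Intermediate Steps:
F(N, Z) = 17 (F(N, Z) = 8 + (5 + 4) = 8 + 9 = 17)
(-7 + F(J, -5))² = (-7 + 17)² = 10² = 100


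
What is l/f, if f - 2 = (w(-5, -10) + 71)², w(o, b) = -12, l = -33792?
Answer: -11264/1161 ≈ -9.7020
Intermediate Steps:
f = 3483 (f = 2 + (-12 + 71)² = 2 + 59² = 2 + 3481 = 3483)
l/f = -33792/3483 = -33792*1/3483 = -11264/1161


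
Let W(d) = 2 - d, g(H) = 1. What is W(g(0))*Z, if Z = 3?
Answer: 3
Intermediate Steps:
W(g(0))*Z = (2 - 1*1)*3 = (2 - 1)*3 = 1*3 = 3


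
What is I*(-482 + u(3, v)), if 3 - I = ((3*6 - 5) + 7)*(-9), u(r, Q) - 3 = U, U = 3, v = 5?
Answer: -87108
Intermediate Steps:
u(r, Q) = 6 (u(r, Q) = 3 + 3 = 6)
I = 183 (I = 3 - ((3*6 - 5) + 7)*(-9) = 3 - ((18 - 5) + 7)*(-9) = 3 - (13 + 7)*(-9) = 3 - 20*(-9) = 3 - 1*(-180) = 3 + 180 = 183)
I*(-482 + u(3, v)) = 183*(-482 + 6) = 183*(-476) = -87108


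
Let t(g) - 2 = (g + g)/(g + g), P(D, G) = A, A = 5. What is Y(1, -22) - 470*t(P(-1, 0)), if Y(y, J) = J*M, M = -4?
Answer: -1322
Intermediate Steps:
P(D, G) = 5
t(g) = 3 (t(g) = 2 + (g + g)/(g + g) = 2 + (2*g)/((2*g)) = 2 + (2*g)*(1/(2*g)) = 2 + 1 = 3)
Y(y, J) = -4*J (Y(y, J) = J*(-4) = -4*J)
Y(1, -22) - 470*t(P(-1, 0)) = -4*(-22) - 470*3 = 88 - 1410 = -1322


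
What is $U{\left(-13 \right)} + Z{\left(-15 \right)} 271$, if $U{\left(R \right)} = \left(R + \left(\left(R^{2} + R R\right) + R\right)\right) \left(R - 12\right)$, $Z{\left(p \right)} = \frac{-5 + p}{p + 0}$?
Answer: $- \frac{22316}{3} \approx -7438.7$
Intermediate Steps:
$Z{\left(p \right)} = \frac{-5 + p}{p}$
$U{\left(R \right)} = \left(-12 + R\right) \left(2 R + 2 R^{2}\right)$ ($U{\left(R \right)} = \left(R + \left(\left(R^{2} + R^{2}\right) + R\right)\right) \left(-12 + R\right) = \left(R + \left(2 R^{2} + R\right)\right) \left(-12 + R\right) = \left(R + \left(R + 2 R^{2}\right)\right) \left(-12 + R\right) = \left(2 R + 2 R^{2}\right) \left(-12 + R\right) = \left(-12 + R\right) \left(2 R + 2 R^{2}\right)$)
$U{\left(-13 \right)} + Z{\left(-15 \right)} 271 = 2 \left(-13\right) \left(-12 + \left(-13\right)^{2} - -143\right) + \frac{-5 - 15}{-15} \cdot 271 = 2 \left(-13\right) \left(-12 + 169 + 143\right) + \left(- \frac{1}{15}\right) \left(-20\right) 271 = 2 \left(-13\right) 300 + \frac{4}{3} \cdot 271 = -7800 + \frac{1084}{3} = - \frac{22316}{3}$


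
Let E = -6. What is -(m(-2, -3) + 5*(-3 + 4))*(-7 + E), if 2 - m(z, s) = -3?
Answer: 130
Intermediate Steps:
m(z, s) = 5 (m(z, s) = 2 - 1*(-3) = 2 + 3 = 5)
-(m(-2, -3) + 5*(-3 + 4))*(-7 + E) = -(5 + 5*(-3 + 4))*(-7 - 6) = -(5 + 5*1)*(-13) = -(5 + 5)*(-13) = -10*(-13) = -1*(-130) = 130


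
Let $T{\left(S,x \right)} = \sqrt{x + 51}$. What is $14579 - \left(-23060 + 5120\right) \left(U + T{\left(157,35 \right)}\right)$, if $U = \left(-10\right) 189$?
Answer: $-33892021 + 17940 \sqrt{86} \approx -3.3726 \cdot 10^{7}$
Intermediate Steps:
$U = -1890$
$T{\left(S,x \right)} = \sqrt{51 + x}$
$14579 - \left(-23060 + 5120\right) \left(U + T{\left(157,35 \right)}\right) = 14579 - \left(-23060 + 5120\right) \left(-1890 + \sqrt{51 + 35}\right) = 14579 - - 17940 \left(-1890 + \sqrt{86}\right) = 14579 - \left(33906600 - 17940 \sqrt{86}\right) = -33892021 + 17940 \sqrt{86}$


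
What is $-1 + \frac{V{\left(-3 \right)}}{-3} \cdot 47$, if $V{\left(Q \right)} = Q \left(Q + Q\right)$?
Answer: $-283$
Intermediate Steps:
$V{\left(Q \right)} = 2 Q^{2}$ ($V{\left(Q \right)} = Q 2 Q = 2 Q^{2}$)
$-1 + \frac{V{\left(-3 \right)}}{-3} \cdot 47 = -1 + \frac{2 \left(-3\right)^{2}}{-3} \cdot 47 = -1 + 2 \cdot 9 \left(- \frac{1}{3}\right) 47 = -1 + 18 \left(- \frac{1}{3}\right) 47 = -1 - 282 = -283$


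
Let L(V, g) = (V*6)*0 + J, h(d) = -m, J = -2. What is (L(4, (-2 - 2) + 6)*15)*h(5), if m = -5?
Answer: -150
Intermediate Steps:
h(d) = 5 (h(d) = -1*(-5) = 5)
L(V, g) = -2 (L(V, g) = (V*6)*0 - 2 = (6*V)*0 - 2 = 0 - 2 = -2)
(L(4, (-2 - 2) + 6)*15)*h(5) = -2*15*5 = -30*5 = -150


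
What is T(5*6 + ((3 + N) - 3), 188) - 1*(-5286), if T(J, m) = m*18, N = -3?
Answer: 8670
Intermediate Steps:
T(J, m) = 18*m
T(5*6 + ((3 + N) - 3), 188) - 1*(-5286) = 18*188 - 1*(-5286) = 3384 + 5286 = 8670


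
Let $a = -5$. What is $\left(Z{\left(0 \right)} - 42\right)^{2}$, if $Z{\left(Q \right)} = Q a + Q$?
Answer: $1764$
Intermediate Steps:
$Z{\left(Q \right)} = - 4 Q$ ($Z{\left(Q \right)} = Q \left(-5\right) + Q = - 5 Q + Q = - 4 Q$)
$\left(Z{\left(0 \right)} - 42\right)^{2} = \left(\left(-4\right) 0 - 42\right)^{2} = \left(0 - 42\right)^{2} = \left(-42\right)^{2} = 1764$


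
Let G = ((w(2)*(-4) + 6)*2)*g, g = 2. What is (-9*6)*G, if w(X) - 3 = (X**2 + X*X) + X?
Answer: 9936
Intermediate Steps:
w(X) = 3 + X + 2*X**2 (w(X) = 3 + ((X**2 + X*X) + X) = 3 + ((X**2 + X**2) + X) = 3 + (2*X**2 + X) = 3 + (X + 2*X**2) = 3 + X + 2*X**2)
G = -184 (G = (((3 + 2 + 2*2**2)*(-4) + 6)*2)*2 = (((3 + 2 + 2*4)*(-4) + 6)*2)*2 = (((3 + 2 + 8)*(-4) + 6)*2)*2 = ((13*(-4) + 6)*2)*2 = ((-52 + 6)*2)*2 = -46*2*2 = -92*2 = -184)
(-9*6)*G = -9*6*(-184) = -54*(-184) = 9936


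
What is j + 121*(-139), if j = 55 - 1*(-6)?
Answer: -16758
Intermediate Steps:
j = 61 (j = 55 + 6 = 61)
j + 121*(-139) = 61 + 121*(-139) = 61 - 16819 = -16758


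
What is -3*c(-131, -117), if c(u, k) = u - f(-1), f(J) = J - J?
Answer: 393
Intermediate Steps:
f(J) = 0
c(u, k) = u (c(u, k) = u - 1*0 = u + 0 = u)
-3*c(-131, -117) = -3*(-131) = 393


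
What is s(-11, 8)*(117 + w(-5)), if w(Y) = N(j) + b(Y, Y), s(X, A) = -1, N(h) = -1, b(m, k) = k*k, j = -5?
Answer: -141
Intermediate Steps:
b(m, k) = k²
w(Y) = -1 + Y²
s(-11, 8)*(117 + w(-5)) = -(117 + (-1 + (-5)²)) = -(117 + (-1 + 25)) = -(117 + 24) = -1*141 = -141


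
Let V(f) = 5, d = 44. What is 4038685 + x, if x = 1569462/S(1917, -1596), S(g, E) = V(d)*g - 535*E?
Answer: 1162394646429/287815 ≈ 4.0387e+6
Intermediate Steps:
S(g, E) = -535*E + 5*g (S(g, E) = 5*g - 535*E = -535*E + 5*g)
x = 523154/287815 (x = 1569462/(-535*(-1596) + 5*1917) = 1569462/(853860 + 9585) = 1569462/863445 = 1569462*(1/863445) = 523154/287815 ≈ 1.8177)
4038685 + x = 4038685 + 523154/287815 = 1162394646429/287815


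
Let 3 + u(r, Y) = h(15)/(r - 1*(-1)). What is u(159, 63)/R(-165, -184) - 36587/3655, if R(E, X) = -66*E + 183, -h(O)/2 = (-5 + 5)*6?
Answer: -135046272/13490605 ≈ -10.010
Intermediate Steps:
h(O) = 0 (h(O) = -2*(-5 + 5)*6 = -0*6 = -2*0 = 0)
R(E, X) = 183 - 66*E
u(r, Y) = -3 (u(r, Y) = -3 + 0/(r - 1*(-1)) = -3 + 0/(r + 1) = -3 + 0/(1 + r) = -3 + 0 = -3)
u(159, 63)/R(-165, -184) - 36587/3655 = -3/(183 - 66*(-165)) - 36587/3655 = -3/(183 + 10890) - 36587*1/3655 = -3/11073 - 36587/3655 = -3*1/11073 - 36587/3655 = -1/3691 - 36587/3655 = -135046272/13490605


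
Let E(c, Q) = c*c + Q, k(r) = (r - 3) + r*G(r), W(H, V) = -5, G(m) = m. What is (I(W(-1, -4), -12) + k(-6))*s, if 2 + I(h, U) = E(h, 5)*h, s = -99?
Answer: 12375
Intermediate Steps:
k(r) = -3 + r + r² (k(r) = (r - 3) + r*r = (-3 + r) + r² = -3 + r + r²)
E(c, Q) = Q + c² (E(c, Q) = c² + Q = Q + c²)
I(h, U) = -2 + h*(5 + h²) (I(h, U) = -2 + (5 + h²)*h = -2 + h*(5 + h²))
(I(W(-1, -4), -12) + k(-6))*s = ((-2 - 5*(5 + (-5)²)) + (-3 - 6 + (-6)²))*(-99) = ((-2 - 5*(5 + 25)) + (-3 - 6 + 36))*(-99) = ((-2 - 5*30) + 27)*(-99) = ((-2 - 150) + 27)*(-99) = (-152 + 27)*(-99) = -125*(-99) = 12375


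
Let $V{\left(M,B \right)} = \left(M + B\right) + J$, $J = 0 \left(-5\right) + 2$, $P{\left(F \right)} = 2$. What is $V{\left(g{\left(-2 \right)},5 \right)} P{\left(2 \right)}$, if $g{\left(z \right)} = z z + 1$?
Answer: $24$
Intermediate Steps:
$g{\left(z \right)} = 1 + z^{2}$ ($g{\left(z \right)} = z^{2} + 1 = 1 + z^{2}$)
$J = 2$ ($J = 0 + 2 = 2$)
$V{\left(M,B \right)} = 2 + B + M$ ($V{\left(M,B \right)} = \left(M + B\right) + 2 = \left(B + M\right) + 2 = 2 + B + M$)
$V{\left(g{\left(-2 \right)},5 \right)} P{\left(2 \right)} = \left(2 + 5 + \left(1 + \left(-2\right)^{2}\right)\right) 2 = \left(2 + 5 + \left(1 + 4\right)\right) 2 = \left(2 + 5 + 5\right) 2 = 12 \cdot 2 = 24$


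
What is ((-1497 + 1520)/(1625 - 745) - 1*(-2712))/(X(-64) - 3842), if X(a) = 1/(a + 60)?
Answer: -2386583/3381180 ≈ -0.70584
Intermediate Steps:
X(a) = 1/(60 + a)
((-1497 + 1520)/(1625 - 745) - 1*(-2712))/(X(-64) - 3842) = ((-1497 + 1520)/(1625 - 745) - 1*(-2712))/(1/(60 - 64) - 3842) = (23/880 + 2712)/(1/(-4) - 3842) = (23*(1/880) + 2712)/(-¼ - 3842) = (23/880 + 2712)/(-15369/4) = (2386583/880)*(-4/15369) = -2386583/3381180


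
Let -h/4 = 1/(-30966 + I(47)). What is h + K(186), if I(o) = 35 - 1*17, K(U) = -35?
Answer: -270794/7737 ≈ -35.000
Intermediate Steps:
I(o) = 18 (I(o) = 35 - 17 = 18)
h = 1/7737 (h = -4/(-30966 + 18) = -4/(-30948) = -4*(-1/30948) = 1/7737 ≈ 0.00012925)
h + K(186) = 1/7737 - 35 = -270794/7737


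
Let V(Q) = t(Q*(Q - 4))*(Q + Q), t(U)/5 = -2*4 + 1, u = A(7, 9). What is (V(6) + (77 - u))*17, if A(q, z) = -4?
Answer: -5763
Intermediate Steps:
u = -4
t(U) = -35 (t(U) = 5*(-2*4 + 1) = 5*(-8 + 1) = 5*(-7) = -35)
V(Q) = -70*Q (V(Q) = -35*(Q + Q) = -70*Q)
(V(6) + (77 - u))*17 = (-70*6 + (77 - 1*(-4)))*17 = (-420 + (77 + 4))*17 = (-420 + 81)*17 = -339*17 = -5763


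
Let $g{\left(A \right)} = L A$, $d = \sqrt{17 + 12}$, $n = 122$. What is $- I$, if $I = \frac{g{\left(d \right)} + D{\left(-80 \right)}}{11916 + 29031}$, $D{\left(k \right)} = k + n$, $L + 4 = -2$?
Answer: $- \frac{14}{13649} + \frac{2 \sqrt{29}}{13649} \approx -0.00023662$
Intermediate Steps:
$L = -6$ ($L = -4 - 2 = -6$)
$D{\left(k \right)} = 122 + k$ ($D{\left(k \right)} = k + 122 = 122 + k$)
$d = \sqrt{29} \approx 5.3852$
$g{\left(A \right)} = - 6 A$
$I = \frac{14}{13649} - \frac{2 \sqrt{29}}{13649}$ ($I = \frac{- 6 \sqrt{29} + \left(122 - 80\right)}{11916 + 29031} = \frac{- 6 \sqrt{29} + 42}{40947} = \left(42 - 6 \sqrt{29}\right) \frac{1}{40947} = \frac{14}{13649} - \frac{2 \sqrt{29}}{13649} \approx 0.00023662$)
$- I = - (\frac{14}{13649} - \frac{2 \sqrt{29}}{13649}) = - \frac{14}{13649} + \frac{2 \sqrt{29}}{13649}$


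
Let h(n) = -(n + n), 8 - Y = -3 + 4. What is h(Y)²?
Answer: 196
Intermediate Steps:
Y = 7 (Y = 8 - (-3 + 4) = 8 - 1*1 = 8 - 1 = 7)
h(n) = -2*n
h(Y)² = (-2*7)² = (-14)² = 196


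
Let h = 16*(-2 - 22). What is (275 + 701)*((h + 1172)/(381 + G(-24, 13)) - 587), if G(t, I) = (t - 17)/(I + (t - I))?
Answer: -5243738608/9185 ≈ -5.7090e+5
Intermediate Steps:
h = -384 (h = 16*(-24) = -384)
G(t, I) = (-17 + t)/t
(275 + 701)*((h + 1172)/(381 + G(-24, 13)) - 587) = (275 + 701)*((-384 + 1172)/(381 + (-17 - 24)/(-24)) - 587) = 976*(788/(381 - 1/24*(-41)) - 587) = 976*(788/(381 + 41/24) - 587) = 976*(788/(9185/24) - 587) = 976*(788*(24/9185) - 587) = 976*(18912/9185 - 587) = 976*(-5372683/9185) = -5243738608/9185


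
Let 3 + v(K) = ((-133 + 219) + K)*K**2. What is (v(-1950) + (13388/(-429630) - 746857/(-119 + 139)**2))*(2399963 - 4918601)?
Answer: 51131005965244365610703/2864200 ≈ 1.7852e+16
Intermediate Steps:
v(K) = -3 + K**2*(86 + K) (v(K) = -3 + ((-133 + 219) + K)*K**2 = -3 + (86 + K)*K**2 = -3 + K**2*(86 + K))
(v(-1950) + (13388/(-429630) - 746857/(-119 + 139)**2))*(2399963 - 4918601) = ((-3 + (-1950)**3 + 86*(-1950)**2) + (13388/(-429630) - 746857/(-119 + 139)**2))*(2399963 - 4918601) = ((-3 - 7414875000 + 86*3802500) + (13388*(-1/429630) - 746857/(20**2)))*(-2518638) = ((-3 - 7414875000 + 327015000) + (-6694/214815 - 746857/400))*(-2518638) = (-7087860003 + (-6694/214815 - 746857*1/400))*(-2518638) = (-7087860003 + (-6694/214815 - 746857/400))*(-2518638) = (-7087860003 - 32087752811/17185200)*(-2518638) = -121806323811308411/17185200*(-2518638) = 51131005965244365610703/2864200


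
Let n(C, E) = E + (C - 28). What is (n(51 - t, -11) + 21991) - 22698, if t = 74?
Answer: -769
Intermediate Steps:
n(C, E) = -28 + C + E (n(C, E) = E + (-28 + C) = -28 + C + E)
(n(51 - t, -11) + 21991) - 22698 = ((-28 + (51 - 1*74) - 11) + 21991) - 22698 = ((-28 + (51 - 74) - 11) + 21991) - 22698 = ((-28 - 23 - 11) + 21991) - 22698 = (-62 + 21991) - 22698 = 21929 - 22698 = -769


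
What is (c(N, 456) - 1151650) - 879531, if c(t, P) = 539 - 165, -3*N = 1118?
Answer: -2030807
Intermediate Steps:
N = -1118/3 (N = -⅓*1118 = -1118/3 ≈ -372.67)
c(t, P) = 374
(c(N, 456) - 1151650) - 879531 = (374 - 1151650) - 879531 = -1151276 - 879531 = -2030807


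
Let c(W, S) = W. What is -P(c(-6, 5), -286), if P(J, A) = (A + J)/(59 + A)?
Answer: -292/227 ≈ -1.2863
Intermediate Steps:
P(J, A) = (A + J)/(59 + A)
-P(c(-6, 5), -286) = -(-286 - 6)/(59 - 286) = -(-292)/(-227) = -(-1)*(-292)/227 = -1*292/227 = -292/227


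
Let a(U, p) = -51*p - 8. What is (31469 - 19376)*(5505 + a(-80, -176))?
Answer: 175021989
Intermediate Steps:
a(U, p) = -8 - 51*p
(31469 - 19376)*(5505 + a(-80, -176)) = (31469 - 19376)*(5505 + (-8 - 51*(-176))) = 12093*(5505 + (-8 + 8976)) = 12093*(5505 + 8968) = 12093*14473 = 175021989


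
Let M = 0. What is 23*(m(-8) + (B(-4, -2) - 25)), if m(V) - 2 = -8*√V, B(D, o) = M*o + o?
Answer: -575 - 368*I*√2 ≈ -575.0 - 520.43*I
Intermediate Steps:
B(D, o) = o (B(D, o) = 0*o + o = 0 + o = o)
m(V) = 2 - 8*√V
23*(m(-8) + (B(-4, -2) - 25)) = 23*((2 - 16*I*√2) + (-2 - 25)) = 23*((2 - 16*I*√2) - 27) = 23*(-25 - 16*I*√2) = -575 - 368*I*√2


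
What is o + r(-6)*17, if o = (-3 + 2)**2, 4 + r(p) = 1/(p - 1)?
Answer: -486/7 ≈ -69.429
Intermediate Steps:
r(p) = -4 + 1/(-1 + p) (r(p) = -4 + 1/(p - 1) = -4 + 1/(-1 + p))
o = 1 (o = (-1)**2 = 1)
o + r(-6)*17 = 1 + ((5 - 4*(-6))/(-1 - 6))*17 = 1 + ((5 + 24)/(-7))*17 = 1 - 1/7*29*17 = 1 - 29/7*17 = 1 - 493/7 = -486/7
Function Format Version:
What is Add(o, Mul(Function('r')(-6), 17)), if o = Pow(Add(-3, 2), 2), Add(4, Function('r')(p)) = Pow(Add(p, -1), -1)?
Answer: Rational(-486, 7) ≈ -69.429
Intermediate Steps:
Function('r')(p) = Add(-4, Pow(Add(-1, p), -1)) (Function('r')(p) = Add(-4, Pow(Add(p, -1), -1)) = Add(-4, Pow(Add(-1, p), -1)))
o = 1 (o = Pow(-1, 2) = 1)
Add(o, Mul(Function('r')(-6), 17)) = Add(1, Mul(Mul(Pow(Add(-1, -6), -1), Add(5, Mul(-4, -6))), 17)) = Add(1, Mul(Mul(Pow(-7, -1), Add(5, 24)), 17)) = Add(1, Mul(Mul(Rational(-1, 7), 29), 17)) = Add(1, Mul(Rational(-29, 7), 17)) = Add(1, Rational(-493, 7)) = Rational(-486, 7)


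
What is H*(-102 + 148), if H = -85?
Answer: -3910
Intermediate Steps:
H*(-102 + 148) = -85*(-102 + 148) = -85*46 = -3910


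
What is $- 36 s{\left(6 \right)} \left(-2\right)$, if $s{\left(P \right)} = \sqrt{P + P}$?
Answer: $144 \sqrt{3} \approx 249.42$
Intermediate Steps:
$s{\left(P \right)} = \sqrt{2} \sqrt{P}$ ($s{\left(P \right)} = \sqrt{2 P} = \sqrt{2} \sqrt{P}$)
$- 36 s{\left(6 \right)} \left(-2\right) = - 36 \sqrt{2} \sqrt{6} \left(-2\right) = - 36 \cdot 2 \sqrt{3} \left(-2\right) = - 72 \sqrt{3} \left(-2\right) = 144 \sqrt{3}$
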